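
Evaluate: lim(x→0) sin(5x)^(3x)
This is an exponential indeterminate form.

For exponential indeterminate forms, take the natural log:
  Let L = lim(x→0) sin(5x)^(3x)
  Then ln(L) = lim(x→0) [exponent × ln(base)]
  Evaluate using L'Hôpital or standard limits, then exponentiate.
  L = 1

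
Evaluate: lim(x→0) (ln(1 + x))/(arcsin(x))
This is a 0/0 indeterminate form.

Apply L'Hôpital's rule: differentiate numerator and denominator separately.
  f(x) = ln(x + 1)   ⇒   f'(x) = 1/(x + 1)
  g(x) = asin(x)   ⇒   g'(x) = 1/sqrt(1 - x^2)
  lim(x→0) f'(x)/g'(x) = lim(x→0) (1/(x + 1))/(1/sqrt(1 - x^2))
  = 1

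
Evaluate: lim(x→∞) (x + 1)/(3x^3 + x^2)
This is an ∞/∞ indeterminate form.

Apply L'Hôpital's rule: differentiate numerator and denominator separately.
  f(x) = x + 1   ⇒   f'(x) = 1
  g(x) = 3·x^3 + x^2   ⇒   g'(x) = 9·x^2 + 2·x
  lim(x→∞) f'(x)/g'(x) = lim(x→∞) (1)/(9·x^2 + 2·x)
  = 0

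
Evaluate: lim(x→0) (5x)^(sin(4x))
This is an exponential indeterminate form.

For exponential indeterminate forms, take the natural log:
  Let L = lim(x→0) (5x)^(sin(4x))
  Then ln(L) = lim(x→0) [exponent × ln(base)]
  Evaluate using L'Hôpital or standard limits, then exponentiate.
  L = 1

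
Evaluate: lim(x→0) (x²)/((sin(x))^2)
This is a 0/0 indeterminate form.

Apply L'Hôpital's rule: differentiate numerator and denominator separately.
  f(x) = x^2   ⇒   f'(x) = 2·x
  g(x) = sin(x)^2   ⇒   g'(x) = 2·sin(x)·cos(x)
  lim(x→0) f'(x)/g'(x) = lim(x→0) (2·x)/(2·sin(x)·cos(x))
  = 1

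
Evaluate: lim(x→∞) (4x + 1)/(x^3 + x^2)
This is an ∞/∞ indeterminate form.

Apply L'Hôpital's rule: differentiate numerator and denominator separately.
  f(x) = 4·x + 1   ⇒   f'(x) = 4
  g(x) = x^3 + x^2   ⇒   g'(x) = 3·x^2 + 2·x
  lim(x→∞) f'(x)/g'(x) = lim(x→∞) (4)/(3·x^2 + 2·x)
  = 0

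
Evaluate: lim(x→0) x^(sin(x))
This is an exponential indeterminate form.

For exponential indeterminate forms, take the natural log:
  Let L = lim(x→0) x^(sin(x))
  Then ln(L) = lim(x→0) [exponent × ln(base)]
  Evaluate using L'Hôpital or standard limits, then exponentiate.
  L = 1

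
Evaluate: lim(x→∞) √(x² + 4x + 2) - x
This is an ∞-∞ indeterminate form.

Combine fractions or rationalize to convert ∞-∞ to 0/0 form:
  lim(x→∞) √(x² + 4x + 2) - x = 2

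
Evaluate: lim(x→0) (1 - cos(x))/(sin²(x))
This is a 0/0 indeterminate form.

Apply L'Hôpital's rule: differentiate numerator and denominator separately.
  f(x) = 1 - cos(x)   ⇒   f'(x) = sin(x)
  g(x) = sin(x)^2   ⇒   g'(x) = 2·sin(x)·cos(x)
  lim(x→0) f'(x)/g'(x) = lim(x→0) (sin(x))/(2·sin(x)·cos(x))
  = 1/2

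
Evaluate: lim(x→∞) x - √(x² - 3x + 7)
This is an ∞-∞ indeterminate form.

Combine fractions or rationalize to convert ∞-∞ to 0/0 form:
  lim(x→∞) x - √(x² - 3x + 7) = 3/2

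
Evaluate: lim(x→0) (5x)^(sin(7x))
This is an exponential indeterminate form.

For exponential indeterminate forms, take the natural log:
  Let L = lim(x→0) (5x)^(sin(7x))
  Then ln(L) = lim(x→0) [exponent × ln(base)]
  Evaluate using L'Hôpital or standard limits, then exponentiate.
  L = 1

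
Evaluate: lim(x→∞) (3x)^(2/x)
This is an exponential indeterminate form.

For exponential indeterminate forms, take the natural log:
  Let L = lim(x→∞) (3x)^(2/x)
  Then ln(L) = lim(x→∞) [exponent × ln(base)]
  Evaluate using L'Hôpital or standard limits, then exponentiate.
  L = 1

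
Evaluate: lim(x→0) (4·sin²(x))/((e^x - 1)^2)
This is a 0/0 indeterminate form.

Apply L'Hôpital's rule: differentiate numerator and denominator separately.
  f(x) = 4·sin(x)^2   ⇒   f'(x) = 8·sin(x)·cos(x)
  g(x) = (e^(x) - 1)^2   ⇒   g'(x) = 2·(e^(x) - 1)·e^(x)
  lim(x→0) f'(x)/g'(x) = lim(x→0) (8·sin(x)·cos(x))/(2·(e^(x) - 1)·e^(x))
  = 4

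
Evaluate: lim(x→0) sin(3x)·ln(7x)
This is a 0·∞ indeterminate form.

Rewrite 0·∞ as a quotient (0/0 or ∞/∞ form), then apply L'Hôpital's rule:
  lim(x→0) sin(3x)·ln(7x) = 0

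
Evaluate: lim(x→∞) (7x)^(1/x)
This is an exponential indeterminate form.

For exponential indeterminate forms, take the natural log:
  Let L = lim(x→∞) (7x)^(1/x)
  Then ln(L) = lim(x→∞) [exponent × ln(base)]
  Evaluate using L'Hôpital or standard limits, then exponentiate.
  L = 1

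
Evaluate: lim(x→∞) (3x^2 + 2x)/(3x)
This is an ∞/∞ indeterminate form.

Apply L'Hôpital's rule: differentiate numerator and denominator separately.
  f(x) = 3·x^2 + 2·x   ⇒   f'(x) = 6·x + 2
  g(x) = 3·x   ⇒   g'(x) = 3
  lim(x→∞) f'(x)/g'(x) = lim(x→∞) (6·x + 2)/(3)
  = ∞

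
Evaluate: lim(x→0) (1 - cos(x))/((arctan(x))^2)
This is a 0/0 indeterminate form.

Apply L'Hôpital's rule: differentiate numerator and denominator separately.
  f(x) = 1 - cos(x)   ⇒   f'(x) = sin(x)
  g(x) = atan(x)^2   ⇒   g'(x) = 2·atan(x)/(x^2 + 1)
  lim(x→0) f'(x)/g'(x) = lim(x→0) (sin(x))/(2·atan(x)/(x^2 + 1))
  = 1/2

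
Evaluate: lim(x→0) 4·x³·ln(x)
This is a 0·∞ indeterminate form.

Rewrite 0·∞ as a quotient (0/0 or ∞/∞ form), then apply L'Hôpital's rule:
  lim(x→0) 4·x³·ln(x) = 0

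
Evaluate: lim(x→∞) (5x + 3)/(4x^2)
This is an ∞/∞ indeterminate form.

Apply L'Hôpital's rule: differentiate numerator and denominator separately.
  f(x) = 5·x + 3   ⇒   f'(x) = 5
  g(x) = 4·x^2   ⇒   g'(x) = 8·x
  lim(x→∞) f'(x)/g'(x) = lim(x→∞) (5)/(8·x)
  = 0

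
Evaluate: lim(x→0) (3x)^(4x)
This is an exponential indeterminate form.

For exponential indeterminate forms, take the natural log:
  Let L = lim(x→0) (3x)^(4x)
  Then ln(L) = lim(x→0) [exponent × ln(base)]
  Evaluate using L'Hôpital or standard limits, then exponentiate.
  L = 1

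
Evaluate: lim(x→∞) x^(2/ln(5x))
This is an exponential indeterminate form.

For exponential indeterminate forms, take the natural log:
  Let L = lim(x→∞) x^(2/ln(5x))
  Then ln(L) = lim(x→∞) [exponent × ln(base)]
  Evaluate using L'Hôpital or standard limits, then exponentiate.
  L = e²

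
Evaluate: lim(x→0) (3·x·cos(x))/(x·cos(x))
This is a 0/0 indeterminate form.

Apply L'Hôpital's rule: differentiate numerator and denominator separately.
  f(x) = 3·x·cos(x)   ⇒   f'(x) = -3·x·sin(x) + 3·cos(x)
  g(x) = x·cos(x)   ⇒   g'(x) = -x·sin(x) + cos(x)
  lim(x→0) f'(x)/g'(x) = lim(x→0) (-3·x·sin(x) + 3·cos(x))/(-x·sin(x) + cos(x))
  = 3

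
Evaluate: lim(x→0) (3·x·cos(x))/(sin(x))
This is a 0/0 indeterminate form.

Apply L'Hôpital's rule: differentiate numerator and denominator separately.
  f(x) = 3·x·cos(x)   ⇒   f'(x) = -3·x·sin(x) + 3·cos(x)
  g(x) = sin(x)   ⇒   g'(x) = cos(x)
  lim(x→0) f'(x)/g'(x) = lim(x→0) (-3·x·sin(x) + 3·cos(x))/(cos(x))
  = 3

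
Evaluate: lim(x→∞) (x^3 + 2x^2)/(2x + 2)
This is an ∞/∞ indeterminate form.

Apply L'Hôpital's rule: differentiate numerator and denominator separately.
  f(x) = x^3 + 2·x^2   ⇒   f'(x) = 3·x^2 + 4·x
  g(x) = 2·x + 2   ⇒   g'(x) = 2
  lim(x→∞) f'(x)/g'(x) = lim(x→∞) (3·x^2 + 4·x)/(2)
  = ∞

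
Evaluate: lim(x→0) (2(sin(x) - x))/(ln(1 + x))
This is a 0/0 indeterminate form.

Apply L'Hôpital's rule: differentiate numerator and denominator separately.
  f(x) = -2·x + 2·sin(x)   ⇒   f'(x) = 2·cos(x) - 2
  g(x) = ln(x + 1)   ⇒   g'(x) = 1/(x + 1)
  lim(x→0) f'(x)/g'(x) = lim(x→0) (2·cos(x) - 2)/(1/(x + 1))
  = 0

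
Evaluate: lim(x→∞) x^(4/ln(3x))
This is an exponential indeterminate form.

For exponential indeterminate forms, take the natural log:
  Let L = lim(x→∞) x^(4/ln(3x))
  Then ln(L) = lim(x→∞) [exponent × ln(base)]
  Evaluate using L'Hôpital or standard limits, then exponentiate.
  L = e^(4)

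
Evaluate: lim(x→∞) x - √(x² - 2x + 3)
This is an ∞-∞ indeterminate form.

Combine fractions or rationalize to convert ∞-∞ to 0/0 form:
  lim(x→∞) x - √(x² - 2x + 3) = 1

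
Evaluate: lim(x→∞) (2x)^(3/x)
This is an exponential indeterminate form.

For exponential indeterminate forms, take the natural log:
  Let L = lim(x→∞) (2x)^(3/x)
  Then ln(L) = lim(x→∞) [exponent × ln(base)]
  Evaluate using L'Hôpital or standard limits, then exponentiate.
  L = 1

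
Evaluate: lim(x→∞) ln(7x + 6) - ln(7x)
This is an ∞-∞ indeterminate form.

Combine fractions or rationalize to convert ∞-∞ to 0/0 form:
  lim(x→∞) ln(7x + 6) - ln(7x) = 0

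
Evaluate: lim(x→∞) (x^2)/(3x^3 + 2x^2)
This is an ∞/∞ indeterminate form.

Apply L'Hôpital's rule: differentiate numerator and denominator separately.
  f(x) = x^2   ⇒   f'(x) = 2·x
  g(x) = 3·x^3 + 2·x^2   ⇒   g'(x) = 9·x^2 + 4·x
  lim(x→∞) f'(x)/g'(x) = lim(x→∞) (2·x)/(9·x^2 + 4·x)
  = 0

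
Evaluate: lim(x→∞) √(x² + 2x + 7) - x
This is an ∞-∞ indeterminate form.

Combine fractions or rationalize to convert ∞-∞ to 0/0 form:
  lim(x→∞) √(x² + 2x + 7) - x = 1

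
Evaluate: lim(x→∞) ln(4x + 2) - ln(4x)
This is an ∞-∞ indeterminate form.

Combine fractions or rationalize to convert ∞-∞ to 0/0 form:
  lim(x→∞) ln(4x + 2) - ln(4x) = 0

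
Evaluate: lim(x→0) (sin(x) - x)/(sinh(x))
This is a 0/0 indeterminate form.

Apply L'Hôpital's rule: differentiate numerator and denominator separately.
  f(x) = -x + sin(x)   ⇒   f'(x) = cos(x) - 1
  g(x) = sinh(x)   ⇒   g'(x) = cosh(x)
  lim(x→0) f'(x)/g'(x) = lim(x→0) (cos(x) - 1)/(cosh(x))
  = 0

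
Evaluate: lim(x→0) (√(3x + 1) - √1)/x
This is a standard limit.

Factor or rationalize the expression:
  lim(x→0) (√(3x + 1) - √1)/x = 3/2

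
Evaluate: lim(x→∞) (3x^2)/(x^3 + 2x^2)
This is an ∞/∞ indeterminate form.

Apply L'Hôpital's rule: differentiate numerator and denominator separately.
  f(x) = 3·x^2   ⇒   f'(x) = 6·x
  g(x) = x^3 + 2·x^2   ⇒   g'(x) = 3·x^2 + 4·x
  lim(x→∞) f'(x)/g'(x) = lim(x→∞) (6·x)/(3·x^2 + 4·x)
  = 0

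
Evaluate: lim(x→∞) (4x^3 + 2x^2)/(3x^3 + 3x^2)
This is an ∞/∞ indeterminate form.

Apply L'Hôpital's rule: differentiate numerator and denominator separately.
  f(x) = 4·x^3 + 2·x^2   ⇒   f'(x) = 12·x^2 + 4·x
  g(x) = 3·x^3 + 3·x^2   ⇒   g'(x) = 9·x^2 + 6·x
  lim(x→∞) f'(x)/g'(x) = lim(x→∞) (12·x^2 + 4·x)/(9·x^2 + 6·x)
  = 4/3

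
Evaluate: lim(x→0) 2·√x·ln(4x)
This is a 0·∞ indeterminate form.

Rewrite 0·∞ as a quotient (0/0 or ∞/∞ form), then apply L'Hôpital's rule:
  lim(x→0) 2·√x·ln(4x) = 0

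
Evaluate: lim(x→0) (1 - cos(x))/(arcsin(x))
This is a 0/0 indeterminate form.

Apply L'Hôpital's rule: differentiate numerator and denominator separately.
  f(x) = 1 - cos(x)   ⇒   f'(x) = sin(x)
  g(x) = asin(x)   ⇒   g'(x) = 1/sqrt(1 - x^2)
  lim(x→0) f'(x)/g'(x) = lim(x→0) (sin(x))/(1/sqrt(1 - x^2))
  = 0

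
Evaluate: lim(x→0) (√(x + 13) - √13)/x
This is a standard limit.

Factor or rationalize the expression:
  lim(x→0) (√(x + 13) - √13)/x = sqrt(13)/26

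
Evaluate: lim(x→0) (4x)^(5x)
This is an exponential indeterminate form.

For exponential indeterminate forms, take the natural log:
  Let L = lim(x→0) (4x)^(5x)
  Then ln(L) = lim(x→0) [exponent × ln(base)]
  Evaluate using L'Hôpital or standard limits, then exponentiate.
  L = 1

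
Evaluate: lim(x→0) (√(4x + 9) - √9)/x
This is a standard limit.

Factor or rationalize the expression:
  lim(x→0) (√(4x + 9) - √9)/x = 2/3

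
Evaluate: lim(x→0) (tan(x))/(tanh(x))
This is a 0/0 indeterminate form.

Apply L'Hôpital's rule: differentiate numerator and denominator separately.
  f(x) = tan(x)   ⇒   f'(x) = tan(x)^2 + 1
  g(x) = tanh(x)   ⇒   g'(x) = 1 - tanh(x)^2
  lim(x→0) f'(x)/g'(x) = lim(x→0) (tan(x)^2 + 1)/(1 - tanh(x)^2)
  = 1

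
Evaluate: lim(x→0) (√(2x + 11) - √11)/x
This is a standard limit.

Factor or rationalize the expression:
  lim(x→0) (√(2x + 11) - √11)/x = sqrt(11)/11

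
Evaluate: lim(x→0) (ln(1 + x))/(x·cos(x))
This is a 0/0 indeterminate form.

Apply L'Hôpital's rule: differentiate numerator and denominator separately.
  f(x) = ln(x + 1)   ⇒   f'(x) = 1/(x + 1)
  g(x) = x·cos(x)   ⇒   g'(x) = -x·sin(x) + cos(x)
  lim(x→0) f'(x)/g'(x) = lim(x→0) (1/(x + 1))/(-x·sin(x) + cos(x))
  = 1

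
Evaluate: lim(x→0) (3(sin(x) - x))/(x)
This is a 0/0 indeterminate form.

Apply L'Hôpital's rule: differentiate numerator and denominator separately.
  f(x) = -3·x + 3·sin(x)   ⇒   f'(x) = 3·cos(x) - 3
  g(x) = x   ⇒   g'(x) = 1
  lim(x→0) f'(x)/g'(x) = lim(x→0) (3·cos(x) - 3)/(1)
  = 0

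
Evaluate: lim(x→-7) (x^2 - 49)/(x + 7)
This is a standard limit.

Factor or rationalize the expression:
  lim(x→-7) (x^2 - 49)/(x + 7) = -14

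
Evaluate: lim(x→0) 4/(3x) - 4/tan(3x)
This is an ∞-∞ indeterminate form.

Combine fractions or rationalize to convert ∞-∞ to 0/0 form:
  lim(x→0) 4/(3x) - 4/tan(3x) = 0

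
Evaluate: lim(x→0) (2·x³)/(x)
This is a 0/0 indeterminate form.

Apply L'Hôpital's rule: differentiate numerator and denominator separately.
  f(x) = 2·x^3   ⇒   f'(x) = 6·x^2
  g(x) = x   ⇒   g'(x) = 1
  lim(x→0) f'(x)/g'(x) = lim(x→0) (6·x^2)/(1)
  = 0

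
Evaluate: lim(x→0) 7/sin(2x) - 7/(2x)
This is an ∞-∞ indeterminate form.

Combine fractions or rationalize to convert ∞-∞ to 0/0 form:
  lim(x→0) 7/sin(2x) - 7/(2x) = 0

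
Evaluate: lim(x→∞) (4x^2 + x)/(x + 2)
This is an ∞/∞ indeterminate form.

Apply L'Hôpital's rule: differentiate numerator and denominator separately.
  f(x) = 4·x^2 + x   ⇒   f'(x) = 8·x + 1
  g(x) = x + 2   ⇒   g'(x) = 1
  lim(x→∞) f'(x)/g'(x) = lim(x→∞) (8·x + 1)/(1)
  = ∞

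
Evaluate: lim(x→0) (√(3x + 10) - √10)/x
This is a standard limit.

Factor or rationalize the expression:
  lim(x→0) (√(3x + 10) - √10)/x = 3·sqrt(10)/20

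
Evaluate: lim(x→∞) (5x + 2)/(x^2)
This is an ∞/∞ indeterminate form.

Apply L'Hôpital's rule: differentiate numerator and denominator separately.
  f(x) = 5·x + 2   ⇒   f'(x) = 5
  g(x) = x^2   ⇒   g'(x) = 2·x
  lim(x→∞) f'(x)/g'(x) = lim(x→∞) (5)/(2·x)
  = 0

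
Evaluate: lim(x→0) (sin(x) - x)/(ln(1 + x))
This is a 0/0 indeterminate form.

Apply L'Hôpital's rule: differentiate numerator and denominator separately.
  f(x) = -x + sin(x)   ⇒   f'(x) = cos(x) - 1
  g(x) = ln(x + 1)   ⇒   g'(x) = 1/(x + 1)
  lim(x→0) f'(x)/g'(x) = lim(x→0) (cos(x) - 1)/(1/(x + 1))
  = 0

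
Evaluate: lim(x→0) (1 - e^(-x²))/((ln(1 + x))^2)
This is a 0/0 indeterminate form.

Apply L'Hôpital's rule: differentiate numerator and denominator separately.
  f(x) = 1 - e^(-x^2)   ⇒   f'(x) = 2·x·e^(-x^2)
  g(x) = ln(x + 1)^2   ⇒   g'(x) = 2·ln(x + 1)/(x + 1)
  lim(x→0) f'(x)/g'(x) = lim(x→0) (2·x·e^(-x^2))/(2·ln(x + 1)/(x + 1))
  = 1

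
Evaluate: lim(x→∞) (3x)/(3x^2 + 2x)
This is an ∞/∞ indeterminate form.

Apply L'Hôpital's rule: differentiate numerator and denominator separately.
  f(x) = 3·x   ⇒   f'(x) = 3
  g(x) = 3·x^2 + 2·x   ⇒   g'(x) = 6·x + 2
  lim(x→∞) f'(x)/g'(x) = lim(x→∞) (3)/(6·x + 2)
  = 0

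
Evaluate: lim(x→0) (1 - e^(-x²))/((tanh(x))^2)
This is a 0/0 indeterminate form.

Apply L'Hôpital's rule: differentiate numerator and denominator separately.
  f(x) = 1 - e^(-x^2)   ⇒   f'(x) = 2·x·e^(-x^2)
  g(x) = tanh(x)^2   ⇒   g'(x) = (2 - 2·tanh(x)^2)·tanh(x)
  lim(x→0) f'(x)/g'(x) = lim(x→0) (2·x·e^(-x^2))/((2 - 2·tanh(x)^2)·tanh(x))
  = 1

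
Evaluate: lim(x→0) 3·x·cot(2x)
This is a 0·∞ indeterminate form.

Rewrite 0·∞ as a quotient (0/0 or ∞/∞ form), then apply L'Hôpital's rule:
  lim(x→0) 3·x·cot(2x) = 3/2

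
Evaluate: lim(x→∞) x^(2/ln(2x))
This is an exponential indeterminate form.

For exponential indeterminate forms, take the natural log:
  Let L = lim(x→∞) x^(2/ln(2x))
  Then ln(L) = lim(x→∞) [exponent × ln(base)]
  Evaluate using L'Hôpital or standard limits, then exponentiate.
  L = e²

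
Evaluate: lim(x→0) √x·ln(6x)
This is a 0·∞ indeterminate form.

Rewrite 0·∞ as a quotient (0/0 or ∞/∞ form), then apply L'Hôpital's rule:
  lim(x→0) √x·ln(6x) = 0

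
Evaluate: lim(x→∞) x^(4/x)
This is an exponential indeterminate form.

For exponential indeterminate forms, take the natural log:
  Let L = lim(x→∞) x^(4/x)
  Then ln(L) = lim(x→∞) [exponent × ln(base)]
  Evaluate using L'Hôpital or standard limits, then exponentiate.
  L = 1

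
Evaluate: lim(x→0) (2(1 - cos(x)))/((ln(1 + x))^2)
This is a 0/0 indeterminate form.

Apply L'Hôpital's rule: differentiate numerator and denominator separately.
  f(x) = 2 - 2·cos(x)   ⇒   f'(x) = 2·sin(x)
  g(x) = ln(x + 1)^2   ⇒   g'(x) = 2·ln(x + 1)/(x + 1)
  lim(x→0) f'(x)/g'(x) = lim(x→0) (2·sin(x))/(2·ln(x + 1)/(x + 1))
  = 1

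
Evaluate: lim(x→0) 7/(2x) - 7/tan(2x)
This is an ∞-∞ indeterminate form.

Combine fractions or rationalize to convert ∞-∞ to 0/0 form:
  lim(x→0) 7/(2x) - 7/tan(2x) = 0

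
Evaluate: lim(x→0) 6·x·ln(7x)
This is a 0·∞ indeterminate form.

Rewrite 0·∞ as a quotient (0/0 or ∞/∞ form), then apply L'Hôpital's rule:
  lim(x→0) 6·x·ln(7x) = 0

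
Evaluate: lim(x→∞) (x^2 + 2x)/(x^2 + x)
This is an ∞/∞ indeterminate form.

Apply L'Hôpital's rule: differentiate numerator and denominator separately.
  f(x) = x^2 + 2·x   ⇒   f'(x) = 2·x + 2
  g(x) = x^2 + x   ⇒   g'(x) = 2·x + 1
  lim(x→∞) f'(x)/g'(x) = lim(x→∞) (2·x + 2)/(2·x + 1)
  = 1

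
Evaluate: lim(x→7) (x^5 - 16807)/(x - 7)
This is a standard limit.

Factor or rationalize the expression:
  lim(x→7) (x^5 - 16807)/(x - 7) = 12005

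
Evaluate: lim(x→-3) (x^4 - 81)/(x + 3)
This is a standard limit.

Factor or rationalize the expression:
  lim(x→-3) (x^4 - 81)/(x + 3) = -108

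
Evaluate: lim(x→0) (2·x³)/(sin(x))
This is a 0/0 indeterminate form.

Apply L'Hôpital's rule: differentiate numerator and denominator separately.
  f(x) = 2·x^3   ⇒   f'(x) = 6·x^2
  g(x) = sin(x)   ⇒   g'(x) = cos(x)
  lim(x→0) f'(x)/g'(x) = lim(x→0) (6·x^2)/(cos(x))
  = 0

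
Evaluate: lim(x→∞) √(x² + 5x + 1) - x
This is an ∞-∞ indeterminate form.

Combine fractions or rationalize to convert ∞-∞ to 0/0 form:
  lim(x→∞) √(x² + 5x + 1) - x = 5/2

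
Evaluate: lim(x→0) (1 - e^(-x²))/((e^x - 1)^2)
This is a 0/0 indeterminate form.

Apply L'Hôpital's rule: differentiate numerator and denominator separately.
  f(x) = 1 - e^(-x^2)   ⇒   f'(x) = 2·x·e^(-x^2)
  g(x) = (e^(x) - 1)^2   ⇒   g'(x) = 2·(e^(x) - 1)·e^(x)
  lim(x→0) f'(x)/g'(x) = lim(x→0) (2·x·e^(-x^2))/(2·(e^(x) - 1)·e^(x))
  = 1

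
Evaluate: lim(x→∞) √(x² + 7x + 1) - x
This is an ∞-∞ indeterminate form.

Combine fractions or rationalize to convert ∞-∞ to 0/0 form:
  lim(x→∞) √(x² + 7x + 1) - x = 7/2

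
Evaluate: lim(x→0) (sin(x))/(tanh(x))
This is a 0/0 indeterminate form.

Apply L'Hôpital's rule: differentiate numerator and denominator separately.
  f(x) = sin(x)   ⇒   f'(x) = cos(x)
  g(x) = tanh(x)   ⇒   g'(x) = 1 - tanh(x)^2
  lim(x→0) f'(x)/g'(x) = lim(x→0) (cos(x))/(1 - tanh(x)^2)
  = 1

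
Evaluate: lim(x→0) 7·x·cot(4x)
This is a 0·∞ indeterminate form.

Rewrite 0·∞ as a quotient (0/0 or ∞/∞ form), then apply L'Hôpital's rule:
  lim(x→0) 7·x·cot(4x) = 7/4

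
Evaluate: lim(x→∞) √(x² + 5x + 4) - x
This is an ∞-∞ indeterminate form.

Combine fractions or rationalize to convert ∞-∞ to 0/0 form:
  lim(x→∞) √(x² + 5x + 4) - x = 5/2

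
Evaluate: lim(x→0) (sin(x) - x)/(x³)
This is a 0/0 indeterminate form.

Apply L'Hôpital's rule: differentiate numerator and denominator separately.
  f(x) = -x + sin(x)   ⇒   f'(x) = cos(x) - 1
  g(x) = x^3   ⇒   g'(x) = 3·x^2
  lim(x→0) f'(x)/g'(x) = lim(x→0) (cos(x) - 1)/(3·x^2)
  = -1/6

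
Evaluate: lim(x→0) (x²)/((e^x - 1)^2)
This is a 0/0 indeterminate form.

Apply L'Hôpital's rule: differentiate numerator and denominator separately.
  f(x) = x^2   ⇒   f'(x) = 2·x
  g(x) = (e^(x) - 1)^2   ⇒   g'(x) = 2·(e^(x) - 1)·e^(x)
  lim(x→0) f'(x)/g'(x) = lim(x→0) (2·x)/(2·(e^(x) - 1)·e^(x))
  = 1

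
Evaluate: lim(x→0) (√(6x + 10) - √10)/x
This is a standard limit.

Factor or rationalize the expression:
  lim(x→0) (√(6x + 10) - √10)/x = 3·sqrt(10)/10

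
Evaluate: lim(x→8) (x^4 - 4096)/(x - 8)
This is a standard limit.

Factor or rationalize the expression:
  lim(x→8) (x^4 - 4096)/(x - 8) = 2048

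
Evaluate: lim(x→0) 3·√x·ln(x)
This is a 0·∞ indeterminate form.

Rewrite 0·∞ as a quotient (0/0 or ∞/∞ form), then apply L'Hôpital's rule:
  lim(x→0) 3·√x·ln(x) = 0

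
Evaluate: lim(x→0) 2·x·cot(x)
This is a 0·∞ indeterminate form.

Rewrite 0·∞ as a quotient (0/0 or ∞/∞ form), then apply L'Hôpital's rule:
  lim(x→0) 2·x·cot(x) = 2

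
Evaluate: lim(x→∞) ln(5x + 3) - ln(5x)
This is an ∞-∞ indeterminate form.

Combine fractions or rationalize to convert ∞-∞ to 0/0 form:
  lim(x→∞) ln(5x + 3) - ln(5x) = 0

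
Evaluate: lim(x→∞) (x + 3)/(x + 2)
This is an ∞/∞ indeterminate form.

Apply L'Hôpital's rule: differentiate numerator and denominator separately.
  f(x) = x + 3   ⇒   f'(x) = 1
  g(x) = x + 2   ⇒   g'(x) = 1
  lim(x→∞) f'(x)/g'(x) = lim(x→∞) (1)/(1)
  = 1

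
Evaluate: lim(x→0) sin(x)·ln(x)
This is a 0·∞ indeterminate form.

Rewrite 0·∞ as a quotient (0/0 or ∞/∞ form), then apply L'Hôpital's rule:
  lim(x→0) sin(x)·ln(x) = 0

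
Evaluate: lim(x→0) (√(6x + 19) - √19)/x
This is a standard limit.

Factor or rationalize the expression:
  lim(x→0) (√(6x + 19) - √19)/x = 3·sqrt(19)/19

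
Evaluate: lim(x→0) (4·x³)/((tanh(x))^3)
This is a 0/0 indeterminate form.

Apply L'Hôpital's rule: differentiate numerator and denominator separately.
  f(x) = 4·x^3   ⇒   f'(x) = 12·x^2
  g(x) = tanh(x)^3   ⇒   g'(x) = (3 - 3·tanh(x)^2)·tanh(x)^2
  lim(x→0) f'(x)/g'(x) = lim(x→0) (12·x^2)/((3 - 3·tanh(x)^2)·tanh(x)^2)
  = 4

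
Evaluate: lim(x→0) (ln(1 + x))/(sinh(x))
This is a 0/0 indeterminate form.

Apply L'Hôpital's rule: differentiate numerator and denominator separately.
  f(x) = ln(x + 1)   ⇒   f'(x) = 1/(x + 1)
  g(x) = sinh(x)   ⇒   g'(x) = cosh(x)
  lim(x→0) f'(x)/g'(x) = lim(x→0) (1/(x + 1))/(cosh(x))
  = 1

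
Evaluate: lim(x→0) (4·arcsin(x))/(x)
This is a 0/0 indeterminate form.

Apply L'Hôpital's rule: differentiate numerator and denominator separately.
  f(x) = 4·asin(x)   ⇒   f'(x) = 4/sqrt(1 - x^2)
  g(x) = x   ⇒   g'(x) = 1
  lim(x→0) f'(x)/g'(x) = lim(x→0) (4/sqrt(1 - x^2))/(1)
  = 4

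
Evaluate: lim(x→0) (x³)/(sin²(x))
This is a 0/0 indeterminate form.

Apply L'Hôpital's rule: differentiate numerator and denominator separately.
  f(x) = x^3   ⇒   f'(x) = 3·x^2
  g(x) = sin(x)^2   ⇒   g'(x) = 2·sin(x)·cos(x)
  lim(x→0) f'(x)/g'(x) = lim(x→0) (3·x^2)/(2·sin(x)·cos(x))
  = 0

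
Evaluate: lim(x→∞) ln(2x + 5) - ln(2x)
This is an ∞-∞ indeterminate form.

Combine fractions or rationalize to convert ∞-∞ to 0/0 form:
  lim(x→∞) ln(2x + 5) - ln(2x) = 0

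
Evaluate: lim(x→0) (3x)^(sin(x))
This is an exponential indeterminate form.

For exponential indeterminate forms, take the natural log:
  Let L = lim(x→0) (3x)^(sin(x))
  Then ln(L) = lim(x→0) [exponent × ln(base)]
  Evaluate using L'Hôpital or standard limits, then exponentiate.
  L = 1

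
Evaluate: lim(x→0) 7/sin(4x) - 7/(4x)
This is an ∞-∞ indeterminate form.

Combine fractions or rationalize to convert ∞-∞ to 0/0 form:
  lim(x→0) 7/sin(4x) - 7/(4x) = 0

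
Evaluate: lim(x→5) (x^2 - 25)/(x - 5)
This is a standard limit.

Factor or rationalize the expression:
  lim(x→5) (x^2 - 25)/(x - 5) = 10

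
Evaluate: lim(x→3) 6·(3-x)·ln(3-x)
This is a 0·∞ indeterminate form.

Rewrite 0·∞ as a quotient (0/0 or ∞/∞ form), then apply L'Hôpital's rule:
  lim(x→3) 6·(3-x)·ln(3-x) = 0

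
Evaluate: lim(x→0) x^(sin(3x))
This is an exponential indeterminate form.

For exponential indeterminate forms, take the natural log:
  Let L = lim(x→0) x^(sin(3x))
  Then ln(L) = lim(x→0) [exponent × ln(base)]
  Evaluate using L'Hôpital or standard limits, then exponentiate.
  L = 1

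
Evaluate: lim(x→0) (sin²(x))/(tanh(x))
This is a 0/0 indeterminate form.

Apply L'Hôpital's rule: differentiate numerator and denominator separately.
  f(x) = sin(x)^2   ⇒   f'(x) = 2·sin(x)·cos(x)
  g(x) = tanh(x)   ⇒   g'(x) = 1 - tanh(x)^2
  lim(x→0) f'(x)/g'(x) = lim(x→0) (2·sin(x)·cos(x))/(1 - tanh(x)^2)
  = 0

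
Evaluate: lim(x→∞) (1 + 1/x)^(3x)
This is an exponential indeterminate form.

For exponential indeterminate forms, take the natural log:
  Let L = lim(x→∞) (1 + 1/x)^(3x)
  Then ln(L) = lim(x→∞) [exponent × ln(base)]
  Evaluate using L'Hôpital or standard limits, then exponentiate.
  L = e^(3)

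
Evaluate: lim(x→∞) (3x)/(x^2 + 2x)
This is an ∞/∞ indeterminate form.

Apply L'Hôpital's rule: differentiate numerator and denominator separately.
  f(x) = 3·x   ⇒   f'(x) = 3
  g(x) = x^2 + 2·x   ⇒   g'(x) = 2·x + 2
  lim(x→∞) f'(x)/g'(x) = lim(x→∞) (3)/(2·x + 2)
  = 0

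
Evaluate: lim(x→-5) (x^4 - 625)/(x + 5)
This is a standard limit.

Factor or rationalize the expression:
  lim(x→-5) (x^4 - 625)/(x + 5) = -500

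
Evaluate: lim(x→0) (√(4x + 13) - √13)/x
This is a standard limit.

Factor or rationalize the expression:
  lim(x→0) (√(4x + 13) - √13)/x = 2·sqrt(13)/13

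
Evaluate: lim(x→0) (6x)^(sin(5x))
This is an exponential indeterminate form.

For exponential indeterminate forms, take the natural log:
  Let L = lim(x→0) (6x)^(sin(5x))
  Then ln(L) = lim(x→0) [exponent × ln(base)]
  Evaluate using L'Hôpital or standard limits, then exponentiate.
  L = 1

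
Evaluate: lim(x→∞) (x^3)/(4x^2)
This is an ∞/∞ indeterminate form.

Apply L'Hôpital's rule: differentiate numerator and denominator separately.
  f(x) = x^3   ⇒   f'(x) = 3·x^2
  g(x) = 4·x^2   ⇒   g'(x) = 8·x
  lim(x→∞) f'(x)/g'(x) = lim(x→∞) (3·x^2)/(8·x)
  = ∞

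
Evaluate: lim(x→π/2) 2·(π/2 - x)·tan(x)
This is a 0·∞ indeterminate form.

Rewrite 0·∞ as a quotient (0/0 or ∞/∞ form), then apply L'Hôpital's rule:
  lim(x→π/2) 2·(π/2 - x)·tan(x) = 2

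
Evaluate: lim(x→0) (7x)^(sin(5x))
This is an exponential indeterminate form.

For exponential indeterminate forms, take the natural log:
  Let L = lim(x→0) (7x)^(sin(5x))
  Then ln(L) = lim(x→0) [exponent × ln(base)]
  Evaluate using L'Hôpital or standard limits, then exponentiate.
  L = 1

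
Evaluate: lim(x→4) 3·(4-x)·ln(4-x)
This is a 0·∞ indeterminate form.

Rewrite 0·∞ as a quotient (0/0 or ∞/∞ form), then apply L'Hôpital's rule:
  lim(x→4) 3·(4-x)·ln(4-x) = 0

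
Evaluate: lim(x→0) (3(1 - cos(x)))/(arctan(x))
This is a 0/0 indeterminate form.

Apply L'Hôpital's rule: differentiate numerator and denominator separately.
  f(x) = 3 - 3·cos(x)   ⇒   f'(x) = 3·sin(x)
  g(x) = atan(x)   ⇒   g'(x) = 1/(x^2 + 1)
  lim(x→0) f'(x)/g'(x) = lim(x→0) (3·sin(x))/(1/(x^2 + 1))
  = 0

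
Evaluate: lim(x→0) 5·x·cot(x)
This is a 0·∞ indeterminate form.

Rewrite 0·∞ as a quotient (0/0 or ∞/∞ form), then apply L'Hôpital's rule:
  lim(x→0) 5·x·cot(x) = 5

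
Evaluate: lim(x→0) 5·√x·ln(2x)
This is a 0·∞ indeterminate form.

Rewrite 0·∞ as a quotient (0/0 or ∞/∞ form), then apply L'Hôpital's rule:
  lim(x→0) 5·√x·ln(2x) = 0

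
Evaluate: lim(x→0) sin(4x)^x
This is an exponential indeterminate form.

For exponential indeterminate forms, take the natural log:
  Let L = lim(x→0) sin(4x)^x
  Then ln(L) = lim(x→0) [exponent × ln(base)]
  Evaluate using L'Hôpital or standard limits, then exponentiate.
  L = 1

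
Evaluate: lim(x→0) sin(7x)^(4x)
This is an exponential indeterminate form.

For exponential indeterminate forms, take the natural log:
  Let L = lim(x→0) sin(7x)^(4x)
  Then ln(L) = lim(x→0) [exponent × ln(base)]
  Evaluate using L'Hôpital or standard limits, then exponentiate.
  L = 1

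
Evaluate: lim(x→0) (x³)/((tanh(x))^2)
This is a 0/0 indeterminate form.

Apply L'Hôpital's rule: differentiate numerator and denominator separately.
  f(x) = x^3   ⇒   f'(x) = 3·x^2
  g(x) = tanh(x)^2   ⇒   g'(x) = (2 - 2·tanh(x)^2)·tanh(x)
  lim(x→0) f'(x)/g'(x) = lim(x→0) (3·x^2)/((2 - 2·tanh(x)^2)·tanh(x))
  = 0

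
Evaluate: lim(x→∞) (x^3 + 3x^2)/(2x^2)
This is an ∞/∞ indeterminate form.

Apply L'Hôpital's rule: differentiate numerator and denominator separately.
  f(x) = x^3 + 3·x^2   ⇒   f'(x) = 3·x^2 + 6·x
  g(x) = 2·x^2   ⇒   g'(x) = 4·x
  lim(x→∞) f'(x)/g'(x) = lim(x→∞) (3·x^2 + 6·x)/(4·x)
  = ∞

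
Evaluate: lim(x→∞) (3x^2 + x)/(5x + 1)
This is an ∞/∞ indeterminate form.

Apply L'Hôpital's rule: differentiate numerator and denominator separately.
  f(x) = 3·x^2 + x   ⇒   f'(x) = 6·x + 1
  g(x) = 5·x + 1   ⇒   g'(x) = 5
  lim(x→∞) f'(x)/g'(x) = lim(x→∞) (6·x + 1)/(5)
  = ∞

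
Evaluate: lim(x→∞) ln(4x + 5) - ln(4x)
This is an ∞-∞ indeterminate form.

Combine fractions or rationalize to convert ∞-∞ to 0/0 form:
  lim(x→∞) ln(4x + 5) - ln(4x) = 0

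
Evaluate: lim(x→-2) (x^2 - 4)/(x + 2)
This is a standard limit.

Factor or rationalize the expression:
  lim(x→-2) (x^2 - 4)/(x + 2) = -4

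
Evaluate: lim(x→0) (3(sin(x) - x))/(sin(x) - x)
This is a 0/0 indeterminate form.

Apply L'Hôpital's rule: differentiate numerator and denominator separately.
  f(x) = -3·x + 3·sin(x)   ⇒   f'(x) = 3·cos(x) - 3
  g(x) = -x + sin(x)   ⇒   g'(x) = cos(x) - 1
  lim(x→0) f'(x)/g'(x) = lim(x→0) (3·cos(x) - 3)/(cos(x) - 1)
  = 3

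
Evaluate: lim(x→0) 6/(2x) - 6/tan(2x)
This is an ∞-∞ indeterminate form.

Combine fractions or rationalize to convert ∞-∞ to 0/0 form:
  lim(x→0) 6/(2x) - 6/tan(2x) = 0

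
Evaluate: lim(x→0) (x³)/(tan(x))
This is a 0/0 indeterminate form.

Apply L'Hôpital's rule: differentiate numerator and denominator separately.
  f(x) = x^3   ⇒   f'(x) = 3·x^2
  g(x) = tan(x)   ⇒   g'(x) = tan(x)^2 + 1
  lim(x→0) f'(x)/g'(x) = lim(x→0) (3·x^2)/(tan(x)^2 + 1)
  = 0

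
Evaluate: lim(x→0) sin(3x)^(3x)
This is an exponential indeterminate form.

For exponential indeterminate forms, take the natural log:
  Let L = lim(x→0) sin(3x)^(3x)
  Then ln(L) = lim(x→0) [exponent × ln(base)]
  Evaluate using L'Hôpital or standard limits, then exponentiate.
  L = 1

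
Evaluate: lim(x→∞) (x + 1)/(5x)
This is an ∞/∞ indeterminate form.

Apply L'Hôpital's rule: differentiate numerator and denominator separately.
  f(x) = x + 1   ⇒   f'(x) = 1
  g(x) = 5·x   ⇒   g'(x) = 5
  lim(x→∞) f'(x)/g'(x) = lim(x→∞) (1)/(5)
  = 1/5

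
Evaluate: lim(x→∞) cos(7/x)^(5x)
This is an exponential indeterminate form.

For exponential indeterminate forms, take the natural log:
  Let L = lim(x→∞) cos(7/x)^(5x)
  Then ln(L) = lim(x→∞) [exponent × ln(base)]
  Evaluate using L'Hôpital or standard limits, then exponentiate.
  L = 1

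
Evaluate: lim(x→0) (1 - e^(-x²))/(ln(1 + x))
This is a 0/0 indeterminate form.

Apply L'Hôpital's rule: differentiate numerator and denominator separately.
  f(x) = 1 - e^(-x^2)   ⇒   f'(x) = 2·x·e^(-x^2)
  g(x) = ln(x + 1)   ⇒   g'(x) = 1/(x + 1)
  lim(x→0) f'(x)/g'(x) = lim(x→0) (2·x·e^(-x^2))/(1/(x + 1))
  = 0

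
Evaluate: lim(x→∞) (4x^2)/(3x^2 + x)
This is an ∞/∞ indeterminate form.

Apply L'Hôpital's rule: differentiate numerator and denominator separately.
  f(x) = 4·x^2   ⇒   f'(x) = 8·x
  g(x) = 3·x^2 + x   ⇒   g'(x) = 6·x + 1
  lim(x→∞) f'(x)/g'(x) = lim(x→∞) (8·x)/(6·x + 1)
  = 4/3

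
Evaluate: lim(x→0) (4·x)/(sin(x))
This is a 0/0 indeterminate form.

Apply L'Hôpital's rule: differentiate numerator and denominator separately.
  f(x) = 4·x   ⇒   f'(x) = 4
  g(x) = sin(x)   ⇒   g'(x) = cos(x)
  lim(x→0) f'(x)/g'(x) = lim(x→0) (4)/(cos(x))
  = 4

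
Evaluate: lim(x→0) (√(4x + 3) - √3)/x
This is a standard limit.

Factor or rationalize the expression:
  lim(x→0) (√(4x + 3) - √3)/x = 2·sqrt(3)/3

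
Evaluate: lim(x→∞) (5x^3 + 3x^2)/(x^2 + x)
This is an ∞/∞ indeterminate form.

Apply L'Hôpital's rule: differentiate numerator and denominator separately.
  f(x) = 5·x^3 + 3·x^2   ⇒   f'(x) = 15·x^2 + 6·x
  g(x) = x^2 + x   ⇒   g'(x) = 2·x + 1
  lim(x→∞) f'(x)/g'(x) = lim(x→∞) (15·x^2 + 6·x)/(2·x + 1)
  = ∞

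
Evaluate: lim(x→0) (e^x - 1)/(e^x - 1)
This is a 0/0 indeterminate form.

Apply L'Hôpital's rule: differentiate numerator and denominator separately.
  f(x) = e^(x) - 1   ⇒   f'(x) = e^(x)
  g(x) = e^(x) - 1   ⇒   g'(x) = e^(x)
  lim(x→0) f'(x)/g'(x) = lim(x→0) (e^(x))/(e^(x))
  = 1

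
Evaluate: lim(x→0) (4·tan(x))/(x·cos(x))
This is a 0/0 indeterminate form.

Apply L'Hôpital's rule: differentiate numerator and denominator separately.
  f(x) = 4·tan(x)   ⇒   f'(x) = 4·tan(x)^2 + 4
  g(x) = x·cos(x)   ⇒   g'(x) = -x·sin(x) + cos(x)
  lim(x→0) f'(x)/g'(x) = lim(x→0) (4·tan(x)^2 + 4)/(-x·sin(x) + cos(x))
  = 4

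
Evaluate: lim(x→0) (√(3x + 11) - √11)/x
This is a standard limit.

Factor or rationalize the expression:
  lim(x→0) (√(3x + 11) - √11)/x = 3·sqrt(11)/22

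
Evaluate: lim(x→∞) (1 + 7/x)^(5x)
This is an exponential indeterminate form.

For exponential indeterminate forms, take the natural log:
  Let L = lim(x→∞) (1 + 7/x)^(5x)
  Then ln(L) = lim(x→∞) [exponent × ln(base)]
  Evaluate using L'Hôpital or standard limits, then exponentiate.
  L = e^(35)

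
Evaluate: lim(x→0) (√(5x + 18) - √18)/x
This is a standard limit.

Factor or rationalize the expression:
  lim(x→0) (√(5x + 18) - √18)/x = 5·sqrt(2)/12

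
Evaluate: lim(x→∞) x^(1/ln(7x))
This is an exponential indeterminate form.

For exponential indeterminate forms, take the natural log:
  Let L = lim(x→∞) x^(1/ln(7x))
  Then ln(L) = lim(x→∞) [exponent × ln(base)]
  Evaluate using L'Hôpital or standard limits, then exponentiate.
  L = e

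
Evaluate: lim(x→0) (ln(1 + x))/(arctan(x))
This is a 0/0 indeterminate form.

Apply L'Hôpital's rule: differentiate numerator and denominator separately.
  f(x) = ln(x + 1)   ⇒   f'(x) = 1/(x + 1)
  g(x) = atan(x)   ⇒   g'(x) = 1/(x^2 + 1)
  lim(x→0) f'(x)/g'(x) = lim(x→0) (1/(x + 1))/(1/(x^2 + 1))
  = 1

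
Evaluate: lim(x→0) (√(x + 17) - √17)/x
This is a standard limit.

Factor or rationalize the expression:
  lim(x→0) (√(x + 17) - √17)/x = sqrt(17)/34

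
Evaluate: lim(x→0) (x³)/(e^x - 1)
This is a 0/0 indeterminate form.

Apply L'Hôpital's rule: differentiate numerator and denominator separately.
  f(x) = x^3   ⇒   f'(x) = 3·x^2
  g(x) = e^(x) - 1   ⇒   g'(x) = e^(x)
  lim(x→0) f'(x)/g'(x) = lim(x→0) (3·x^2)/(e^(x))
  = 0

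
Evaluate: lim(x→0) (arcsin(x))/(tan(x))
This is a 0/0 indeterminate form.

Apply L'Hôpital's rule: differentiate numerator and denominator separately.
  f(x) = asin(x)   ⇒   f'(x) = 1/sqrt(1 - x^2)
  g(x) = tan(x)   ⇒   g'(x) = tan(x)^2 + 1
  lim(x→0) f'(x)/g'(x) = lim(x→0) (1/sqrt(1 - x^2))/(tan(x)^2 + 1)
  = 1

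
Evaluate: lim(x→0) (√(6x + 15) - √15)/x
This is a standard limit.

Factor or rationalize the expression:
  lim(x→0) (√(6x + 15) - √15)/x = sqrt(15)/5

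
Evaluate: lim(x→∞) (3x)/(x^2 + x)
This is an ∞/∞ indeterminate form.

Apply L'Hôpital's rule: differentiate numerator and denominator separately.
  f(x) = 3·x   ⇒   f'(x) = 3
  g(x) = x^2 + x   ⇒   g'(x) = 2·x + 1
  lim(x→∞) f'(x)/g'(x) = lim(x→∞) (3)/(2·x + 1)
  = 0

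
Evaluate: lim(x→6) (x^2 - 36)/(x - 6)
This is a standard limit.

Factor or rationalize the expression:
  lim(x→6) (x^2 - 36)/(x - 6) = 12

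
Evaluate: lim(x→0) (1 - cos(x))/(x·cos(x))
This is a 0/0 indeterminate form.

Apply L'Hôpital's rule: differentiate numerator and denominator separately.
  f(x) = 1 - cos(x)   ⇒   f'(x) = sin(x)
  g(x) = x·cos(x)   ⇒   g'(x) = -x·sin(x) + cos(x)
  lim(x→0) f'(x)/g'(x) = lim(x→0) (sin(x))/(-x·sin(x) + cos(x))
  = 0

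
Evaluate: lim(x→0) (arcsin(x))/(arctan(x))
This is a 0/0 indeterminate form.

Apply L'Hôpital's rule: differentiate numerator and denominator separately.
  f(x) = asin(x)   ⇒   f'(x) = 1/sqrt(1 - x^2)
  g(x) = atan(x)   ⇒   g'(x) = 1/(x^2 + 1)
  lim(x→0) f'(x)/g'(x) = lim(x→0) (1/sqrt(1 - x^2))/(1/(x^2 + 1))
  = 1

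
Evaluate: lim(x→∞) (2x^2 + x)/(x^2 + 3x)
This is an ∞/∞ indeterminate form.

Apply L'Hôpital's rule: differentiate numerator and denominator separately.
  f(x) = 2·x^2 + x   ⇒   f'(x) = 4·x + 1
  g(x) = x^2 + 3·x   ⇒   g'(x) = 2·x + 3
  lim(x→∞) f'(x)/g'(x) = lim(x→∞) (4·x + 1)/(2·x + 3)
  = 2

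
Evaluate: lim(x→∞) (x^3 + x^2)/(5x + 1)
This is an ∞/∞ indeterminate form.

Apply L'Hôpital's rule: differentiate numerator and denominator separately.
  f(x) = x^3 + x^2   ⇒   f'(x) = 3·x^2 + 2·x
  g(x) = 5·x + 1   ⇒   g'(x) = 5
  lim(x→∞) f'(x)/g'(x) = lim(x→∞) (3·x^2 + 2·x)/(5)
  = ∞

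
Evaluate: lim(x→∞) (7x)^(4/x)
This is an exponential indeterminate form.

For exponential indeterminate forms, take the natural log:
  Let L = lim(x→∞) (7x)^(4/x)
  Then ln(L) = lim(x→∞) [exponent × ln(base)]
  Evaluate using L'Hôpital or standard limits, then exponentiate.
  L = 1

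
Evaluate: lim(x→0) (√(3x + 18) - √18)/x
This is a standard limit.

Factor or rationalize the expression:
  lim(x→0) (√(3x + 18) - √18)/x = sqrt(2)/4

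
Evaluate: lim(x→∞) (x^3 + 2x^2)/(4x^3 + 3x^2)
This is an ∞/∞ indeterminate form.

Apply L'Hôpital's rule: differentiate numerator and denominator separately.
  f(x) = x^3 + 2·x^2   ⇒   f'(x) = 3·x^2 + 4·x
  g(x) = 4·x^3 + 3·x^2   ⇒   g'(x) = 12·x^2 + 6·x
  lim(x→∞) f'(x)/g'(x) = lim(x→∞) (3·x^2 + 4·x)/(12·x^2 + 6·x)
  = 1/4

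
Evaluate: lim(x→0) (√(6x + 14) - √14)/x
This is a standard limit.

Factor or rationalize the expression:
  lim(x→0) (√(6x + 14) - √14)/x = 3·sqrt(14)/14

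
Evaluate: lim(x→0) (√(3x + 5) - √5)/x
This is a standard limit.

Factor or rationalize the expression:
  lim(x→0) (√(3x + 5) - √5)/x = 3·sqrt(5)/10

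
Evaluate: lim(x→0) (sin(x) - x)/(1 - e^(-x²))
This is a 0/0 indeterminate form.

Apply L'Hôpital's rule: differentiate numerator and denominator separately.
  f(x) = -x + sin(x)   ⇒   f'(x) = cos(x) - 1
  g(x) = 1 - e^(-x^2)   ⇒   g'(x) = 2·x·e^(-x^2)
  lim(x→0) f'(x)/g'(x) = lim(x→0) (cos(x) - 1)/(2·x·e^(-x^2))
  = 0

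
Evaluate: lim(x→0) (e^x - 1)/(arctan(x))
This is a 0/0 indeterminate form.

Apply L'Hôpital's rule: differentiate numerator and denominator separately.
  f(x) = e^(x) - 1   ⇒   f'(x) = e^(x)
  g(x) = atan(x)   ⇒   g'(x) = 1/(x^2 + 1)
  lim(x→0) f'(x)/g'(x) = lim(x→0) (e^(x))/(1/(x^2 + 1))
  = 1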